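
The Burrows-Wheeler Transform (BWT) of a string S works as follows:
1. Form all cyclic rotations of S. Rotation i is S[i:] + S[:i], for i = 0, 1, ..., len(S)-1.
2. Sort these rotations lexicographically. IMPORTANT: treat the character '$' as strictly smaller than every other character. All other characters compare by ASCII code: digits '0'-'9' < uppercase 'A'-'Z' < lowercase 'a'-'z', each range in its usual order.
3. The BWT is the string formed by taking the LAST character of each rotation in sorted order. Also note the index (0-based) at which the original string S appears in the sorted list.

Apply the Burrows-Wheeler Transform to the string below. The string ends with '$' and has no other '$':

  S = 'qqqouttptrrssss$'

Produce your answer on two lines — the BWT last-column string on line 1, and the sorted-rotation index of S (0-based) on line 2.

All 16 rotations (rotation i = S[i:]+S[:i]):
  rot[0] = qqqouttptrrssss$
  rot[1] = qqouttptrrssss$q
  rot[2] = qouttptrrssss$qq
  rot[3] = outtptrrssss$qqq
  rot[4] = uttptrrssss$qqqo
  rot[5] = ttptrrssss$qqqou
  rot[6] = tptrrssss$qqqout
  rot[7] = ptrrssss$qqqoutt
  rot[8] = trrssss$qqqouttp
  rot[9] = rrssss$qqqouttpt
  rot[10] = rssss$qqqouttptr
  rot[11] = ssss$qqqouttptrr
  rot[12] = sss$qqqouttptrrs
  rot[13] = ss$qqqouttptrrss
  rot[14] = s$qqqouttptrrsss
  rot[15] = $qqqouttptrrssss
Sorted (with $ < everything):
  sorted[0] = $qqqouttptrrssss  (last char: 's')
  sorted[1] = outtptrrssss$qqq  (last char: 'q')
  sorted[2] = ptrrssss$qqqoutt  (last char: 't')
  sorted[3] = qouttptrrssss$qq  (last char: 'q')
  sorted[4] = qqouttptrrssss$q  (last char: 'q')
  sorted[5] = qqqouttptrrssss$  (last char: '$')
  sorted[6] = rrssss$qqqouttpt  (last char: 't')
  sorted[7] = rssss$qqqouttptr  (last char: 'r')
  sorted[8] = s$qqqouttptrrsss  (last char: 's')
  sorted[9] = ss$qqqouttptrrss  (last char: 's')
  sorted[10] = sss$qqqouttptrrs  (last char: 's')
  sorted[11] = ssss$qqqouttptrr  (last char: 'r')
  sorted[12] = tptrrssss$qqqout  (last char: 't')
  sorted[13] = trrssss$qqqouttp  (last char: 'p')
  sorted[14] = ttptrrssss$qqqou  (last char: 'u')
  sorted[15] = uttptrrssss$qqqo  (last char: 'o')
Last column: sqtqq$trsssrtpuo
Original string S is at sorted index 5

Answer: sqtqq$trsssrtpuo
5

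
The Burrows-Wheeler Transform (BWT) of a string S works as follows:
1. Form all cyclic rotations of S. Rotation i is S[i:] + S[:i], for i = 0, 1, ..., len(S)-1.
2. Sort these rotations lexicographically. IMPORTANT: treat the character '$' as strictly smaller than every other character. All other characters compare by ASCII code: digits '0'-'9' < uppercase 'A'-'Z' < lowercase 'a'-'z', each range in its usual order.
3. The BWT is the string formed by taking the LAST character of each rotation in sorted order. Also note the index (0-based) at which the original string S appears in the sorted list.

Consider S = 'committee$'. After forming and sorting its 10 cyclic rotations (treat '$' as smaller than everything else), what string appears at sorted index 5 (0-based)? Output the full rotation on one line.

Answer: mittee$com

Derivation:
All 10 rotations (rotation i = S[i:]+S[:i]):
  rot[0] = committee$
  rot[1] = ommittee$c
  rot[2] = mmittee$co
  rot[3] = mittee$com
  rot[4] = ittee$comm
  rot[5] = ttee$commi
  rot[6] = tee$commit
  rot[7] = ee$committ
  rot[8] = e$committe
  rot[9] = $committee
Sorted (with $ < everything):
  sorted[0] = $committee
  sorted[1] = committee$
  sorted[2] = e$committe
  sorted[3] = ee$committ
  sorted[4] = ittee$comm
  sorted[5] = mittee$com
  sorted[6] = mmittee$co
  sorted[7] = ommittee$c
  sorted[8] = tee$commit
  sorted[9] = ttee$commi
sorted[5] = mittee$com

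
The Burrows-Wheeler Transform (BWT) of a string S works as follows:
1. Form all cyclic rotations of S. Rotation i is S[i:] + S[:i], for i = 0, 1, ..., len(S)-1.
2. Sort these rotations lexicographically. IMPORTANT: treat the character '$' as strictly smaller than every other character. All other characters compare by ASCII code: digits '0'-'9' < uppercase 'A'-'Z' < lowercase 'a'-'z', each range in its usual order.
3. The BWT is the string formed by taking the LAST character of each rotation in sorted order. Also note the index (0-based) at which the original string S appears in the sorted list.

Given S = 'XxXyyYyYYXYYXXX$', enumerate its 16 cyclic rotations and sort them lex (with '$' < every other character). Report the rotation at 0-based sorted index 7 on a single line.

Answer: YXXX$XxXyyYyYYXY

Derivation:
All 16 rotations (rotation i = S[i:]+S[:i]):
  rot[0] = XxXyyYyYYXYYXXX$
  rot[1] = xXyyYyYYXYYXXX$X
  rot[2] = XyyYyYYXYYXXX$Xx
  rot[3] = yyYyYYXYYXXX$XxX
  rot[4] = yYyYYXYYXXX$XxXy
  rot[5] = YyYYXYYXXX$XxXyy
  rot[6] = yYYXYYXXX$XxXyyY
  rot[7] = YYXYYXXX$XxXyyYy
  rot[8] = YXYYXXX$XxXyyYyY
  rot[9] = XYYXXX$XxXyyYyYY
  rot[10] = YYXXX$XxXyyYyYYX
  rot[11] = YXXX$XxXyyYyYYXY
  rot[12] = XXX$XxXyyYyYYXYY
  rot[13] = XX$XxXyyYyYYXYYX
  rot[14] = X$XxXyyYyYYXYYXX
  rot[15] = $XxXyyYyYYXYYXXX
Sorted (with $ < everything):
  sorted[0] = $XxXyyYyYYXYYXXX
  sorted[1] = X$XxXyyYyYYXYYXX
  sorted[2] = XX$XxXyyYyYYXYYX
  sorted[3] = XXX$XxXyyYyYYXYY
  sorted[4] = XYYXXX$XxXyyYyYY
  sorted[5] = XxXyyYyYYXYYXXX$
  sorted[6] = XyyYyYYXYYXXX$Xx
  sorted[7] = YXXX$XxXyyYyYYXY
  sorted[8] = YXYYXXX$XxXyyYyY
  sorted[9] = YYXXX$XxXyyYyYYX
  sorted[10] = YYXYYXXX$XxXyyYy
  sorted[11] = YyYYXYYXXX$XxXyy
  sorted[12] = xXyyYyYYXYYXXX$X
  sorted[13] = yYYXYYXXX$XxXyyY
  sorted[14] = yYyYYXYYXXX$XxXy
  sorted[15] = yyYyYYXYYXXX$XxX
sorted[7] = YXXX$XxXyyYyYYXY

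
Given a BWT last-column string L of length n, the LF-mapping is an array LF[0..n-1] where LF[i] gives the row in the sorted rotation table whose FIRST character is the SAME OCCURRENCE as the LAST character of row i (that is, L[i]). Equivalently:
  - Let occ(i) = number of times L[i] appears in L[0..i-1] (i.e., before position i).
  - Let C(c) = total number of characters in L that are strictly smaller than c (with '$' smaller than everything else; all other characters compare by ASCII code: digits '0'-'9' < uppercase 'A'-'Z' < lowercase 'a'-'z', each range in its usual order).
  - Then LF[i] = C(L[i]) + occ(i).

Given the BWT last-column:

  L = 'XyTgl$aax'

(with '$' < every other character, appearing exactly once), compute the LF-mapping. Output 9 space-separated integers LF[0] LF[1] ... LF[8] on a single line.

Char counts: '$':1, 'T':1, 'X':1, 'a':2, 'g':1, 'l':1, 'x':1, 'y':1
C (first-col start): C('$')=0, C('T')=1, C('X')=2, C('a')=3, C('g')=5, C('l')=6, C('x')=7, C('y')=8
L[0]='X': occ=0, LF[0]=C('X')+0=2+0=2
L[1]='y': occ=0, LF[1]=C('y')+0=8+0=8
L[2]='T': occ=0, LF[2]=C('T')+0=1+0=1
L[3]='g': occ=0, LF[3]=C('g')+0=5+0=5
L[4]='l': occ=0, LF[4]=C('l')+0=6+0=6
L[5]='$': occ=0, LF[5]=C('$')+0=0+0=0
L[6]='a': occ=0, LF[6]=C('a')+0=3+0=3
L[7]='a': occ=1, LF[7]=C('a')+1=3+1=4
L[8]='x': occ=0, LF[8]=C('x')+0=7+0=7

Answer: 2 8 1 5 6 0 3 4 7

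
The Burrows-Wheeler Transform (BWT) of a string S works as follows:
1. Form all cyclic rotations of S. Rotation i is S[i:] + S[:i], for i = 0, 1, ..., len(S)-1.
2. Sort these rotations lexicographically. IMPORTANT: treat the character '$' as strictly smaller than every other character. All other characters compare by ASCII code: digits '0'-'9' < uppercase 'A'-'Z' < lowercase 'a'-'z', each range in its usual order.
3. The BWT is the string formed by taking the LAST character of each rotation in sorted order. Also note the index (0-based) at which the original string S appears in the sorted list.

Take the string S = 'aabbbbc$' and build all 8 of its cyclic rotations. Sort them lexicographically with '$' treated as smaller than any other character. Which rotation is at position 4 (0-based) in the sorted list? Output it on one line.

Answer: bbbc$aab

Derivation:
All 8 rotations (rotation i = S[i:]+S[:i]):
  rot[0] = aabbbbc$
  rot[1] = abbbbc$a
  rot[2] = bbbbc$aa
  rot[3] = bbbc$aab
  rot[4] = bbc$aabb
  rot[5] = bc$aabbb
  rot[6] = c$aabbbb
  rot[7] = $aabbbbc
Sorted (with $ < everything):
  sorted[0] = $aabbbbc
  sorted[1] = aabbbbc$
  sorted[2] = abbbbc$a
  sorted[3] = bbbbc$aa
  sorted[4] = bbbc$aab
  sorted[5] = bbc$aabb
  sorted[6] = bc$aabbb
  sorted[7] = c$aabbbb
sorted[4] = bbbc$aab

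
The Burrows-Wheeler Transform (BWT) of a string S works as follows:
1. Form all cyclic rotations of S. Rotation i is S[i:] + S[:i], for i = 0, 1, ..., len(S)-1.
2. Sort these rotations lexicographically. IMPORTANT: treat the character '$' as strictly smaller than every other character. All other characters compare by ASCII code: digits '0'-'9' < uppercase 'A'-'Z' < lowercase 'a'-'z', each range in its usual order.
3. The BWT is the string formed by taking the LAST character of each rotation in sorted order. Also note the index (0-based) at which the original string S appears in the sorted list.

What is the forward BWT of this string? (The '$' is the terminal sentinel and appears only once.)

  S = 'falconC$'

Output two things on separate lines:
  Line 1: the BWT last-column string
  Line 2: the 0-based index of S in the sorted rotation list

All 8 rotations (rotation i = S[i:]+S[:i]):
  rot[0] = falconC$
  rot[1] = alconC$f
  rot[2] = lconC$fa
  rot[3] = conC$fal
  rot[4] = onC$falc
  rot[5] = nC$falco
  rot[6] = C$falcon
  rot[7] = $falconC
Sorted (with $ < everything):
  sorted[0] = $falconC  (last char: 'C')
  sorted[1] = C$falcon  (last char: 'n')
  sorted[2] = alconC$f  (last char: 'f')
  sorted[3] = conC$fal  (last char: 'l')
  sorted[4] = falconC$  (last char: '$')
  sorted[5] = lconC$fa  (last char: 'a')
  sorted[6] = nC$falco  (last char: 'o')
  sorted[7] = onC$falc  (last char: 'c')
Last column: Cnfl$aoc
Original string S is at sorted index 4

Answer: Cnfl$aoc
4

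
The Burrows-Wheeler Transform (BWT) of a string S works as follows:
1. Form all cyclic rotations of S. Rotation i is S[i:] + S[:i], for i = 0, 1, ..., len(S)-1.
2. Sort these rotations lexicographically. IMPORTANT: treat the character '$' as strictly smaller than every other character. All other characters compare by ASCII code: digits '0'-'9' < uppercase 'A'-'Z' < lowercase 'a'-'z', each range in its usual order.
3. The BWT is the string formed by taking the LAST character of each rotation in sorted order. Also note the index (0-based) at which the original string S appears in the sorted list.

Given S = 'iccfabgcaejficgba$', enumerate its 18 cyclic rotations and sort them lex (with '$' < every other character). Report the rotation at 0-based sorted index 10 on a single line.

All 18 rotations (rotation i = S[i:]+S[:i]):
  rot[0] = iccfabgcaejficgba$
  rot[1] = ccfabgcaejficgba$i
  rot[2] = cfabgcaejficgba$ic
  rot[3] = fabgcaejficgba$icc
  rot[4] = abgcaejficgba$iccf
  rot[5] = bgcaejficgba$iccfa
  rot[6] = gcaejficgba$iccfab
  rot[7] = caejficgba$iccfabg
  rot[8] = aejficgba$iccfabgc
  rot[9] = ejficgba$iccfabgca
  rot[10] = jficgba$iccfabgcae
  rot[11] = ficgba$iccfabgcaej
  rot[12] = icgba$iccfabgcaejf
  rot[13] = cgba$iccfabgcaejfi
  rot[14] = gba$iccfabgcaejfic
  rot[15] = ba$iccfabgcaejficg
  rot[16] = a$iccfabgcaejficgb
  rot[17] = $iccfabgcaejficgba
Sorted (with $ < everything):
  sorted[0] = $iccfabgcaejficgba
  sorted[1] = a$iccfabgcaejficgb
  sorted[2] = abgcaejficgba$iccf
  sorted[3] = aejficgba$iccfabgc
  sorted[4] = ba$iccfabgcaejficg
  sorted[5] = bgcaejficgba$iccfa
  sorted[6] = caejficgba$iccfabg
  sorted[7] = ccfabgcaejficgba$i
  sorted[8] = cfabgcaejficgba$ic
  sorted[9] = cgba$iccfabgcaejfi
  sorted[10] = ejficgba$iccfabgca
  sorted[11] = fabgcaejficgba$icc
  sorted[12] = ficgba$iccfabgcaej
  sorted[13] = gba$iccfabgcaejfic
  sorted[14] = gcaejficgba$iccfab
  sorted[15] = iccfabgcaejficgba$
  sorted[16] = icgba$iccfabgcaejf
  sorted[17] = jficgba$iccfabgcae
sorted[10] = ejficgba$iccfabgca

Answer: ejficgba$iccfabgca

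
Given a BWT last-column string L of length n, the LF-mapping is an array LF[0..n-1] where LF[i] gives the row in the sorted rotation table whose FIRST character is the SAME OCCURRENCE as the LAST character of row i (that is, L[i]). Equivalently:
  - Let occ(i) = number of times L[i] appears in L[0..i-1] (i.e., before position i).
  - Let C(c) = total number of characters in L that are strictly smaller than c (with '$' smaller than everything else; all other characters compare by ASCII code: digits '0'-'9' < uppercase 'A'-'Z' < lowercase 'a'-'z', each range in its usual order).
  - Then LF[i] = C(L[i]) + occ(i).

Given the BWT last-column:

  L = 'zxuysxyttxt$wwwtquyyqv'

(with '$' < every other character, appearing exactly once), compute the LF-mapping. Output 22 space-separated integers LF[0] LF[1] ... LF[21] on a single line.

Char counts: '$':1, 'q':2, 's':1, 't':4, 'u':2, 'v':1, 'w':3, 'x':3, 'y':4, 'z':1
C (first-col start): C('$')=0, C('q')=1, C('s')=3, C('t')=4, C('u')=8, C('v')=10, C('w')=11, C('x')=14, C('y')=17, C('z')=21
L[0]='z': occ=0, LF[0]=C('z')+0=21+0=21
L[1]='x': occ=0, LF[1]=C('x')+0=14+0=14
L[2]='u': occ=0, LF[2]=C('u')+0=8+0=8
L[3]='y': occ=0, LF[3]=C('y')+0=17+0=17
L[4]='s': occ=0, LF[4]=C('s')+0=3+0=3
L[5]='x': occ=1, LF[5]=C('x')+1=14+1=15
L[6]='y': occ=1, LF[6]=C('y')+1=17+1=18
L[7]='t': occ=0, LF[7]=C('t')+0=4+0=4
L[8]='t': occ=1, LF[8]=C('t')+1=4+1=5
L[9]='x': occ=2, LF[9]=C('x')+2=14+2=16
L[10]='t': occ=2, LF[10]=C('t')+2=4+2=6
L[11]='$': occ=0, LF[11]=C('$')+0=0+0=0
L[12]='w': occ=0, LF[12]=C('w')+0=11+0=11
L[13]='w': occ=1, LF[13]=C('w')+1=11+1=12
L[14]='w': occ=2, LF[14]=C('w')+2=11+2=13
L[15]='t': occ=3, LF[15]=C('t')+3=4+3=7
L[16]='q': occ=0, LF[16]=C('q')+0=1+0=1
L[17]='u': occ=1, LF[17]=C('u')+1=8+1=9
L[18]='y': occ=2, LF[18]=C('y')+2=17+2=19
L[19]='y': occ=3, LF[19]=C('y')+3=17+3=20
L[20]='q': occ=1, LF[20]=C('q')+1=1+1=2
L[21]='v': occ=0, LF[21]=C('v')+0=10+0=10

Answer: 21 14 8 17 3 15 18 4 5 16 6 0 11 12 13 7 1 9 19 20 2 10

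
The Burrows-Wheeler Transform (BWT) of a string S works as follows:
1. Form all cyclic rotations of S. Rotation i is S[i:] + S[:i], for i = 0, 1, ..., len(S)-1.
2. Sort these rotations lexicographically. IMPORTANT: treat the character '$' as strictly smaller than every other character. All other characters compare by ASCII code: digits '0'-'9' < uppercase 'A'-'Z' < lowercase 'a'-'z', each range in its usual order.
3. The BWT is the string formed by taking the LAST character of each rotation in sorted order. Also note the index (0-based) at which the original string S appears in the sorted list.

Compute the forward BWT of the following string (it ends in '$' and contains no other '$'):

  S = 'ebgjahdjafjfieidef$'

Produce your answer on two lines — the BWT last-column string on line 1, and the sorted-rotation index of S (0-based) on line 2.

Answer: fjjeih$diejabaefdgf
6

Derivation:
All 19 rotations (rotation i = S[i:]+S[:i]):
  rot[0] = ebgjahdjafjfieidef$
  rot[1] = bgjahdjafjfieidef$e
  rot[2] = gjahdjafjfieidef$eb
  rot[3] = jahdjafjfieidef$ebg
  rot[4] = ahdjafjfieidef$ebgj
  rot[5] = hdjafjfieidef$ebgja
  rot[6] = djafjfieidef$ebgjah
  rot[7] = jafjfieidef$ebgjahd
  rot[8] = afjfieidef$ebgjahdj
  rot[9] = fjfieidef$ebgjahdja
  rot[10] = jfieidef$ebgjahdjaf
  rot[11] = fieidef$ebgjahdjafj
  rot[12] = ieidef$ebgjahdjafjf
  rot[13] = eidef$ebgjahdjafjfi
  rot[14] = idef$ebgjahdjafjfie
  rot[15] = def$ebgjahdjafjfiei
  rot[16] = ef$ebgjahdjafjfieid
  rot[17] = f$ebgjahdjafjfieide
  rot[18] = $ebgjahdjafjfieidef
Sorted (with $ < everything):
  sorted[0] = $ebgjahdjafjfieidef  (last char: 'f')
  sorted[1] = afjfieidef$ebgjahdj  (last char: 'j')
  sorted[2] = ahdjafjfieidef$ebgj  (last char: 'j')
  sorted[3] = bgjahdjafjfieidef$e  (last char: 'e')
  sorted[4] = def$ebgjahdjafjfiei  (last char: 'i')
  sorted[5] = djafjfieidef$ebgjah  (last char: 'h')
  sorted[6] = ebgjahdjafjfieidef$  (last char: '$')
  sorted[7] = ef$ebgjahdjafjfieid  (last char: 'd')
  sorted[8] = eidef$ebgjahdjafjfi  (last char: 'i')
  sorted[9] = f$ebgjahdjafjfieide  (last char: 'e')
  sorted[10] = fieidef$ebgjahdjafj  (last char: 'j')
  sorted[11] = fjfieidef$ebgjahdja  (last char: 'a')
  sorted[12] = gjahdjafjfieidef$eb  (last char: 'b')
  sorted[13] = hdjafjfieidef$ebgja  (last char: 'a')
  sorted[14] = idef$ebgjahdjafjfie  (last char: 'e')
  sorted[15] = ieidef$ebgjahdjafjf  (last char: 'f')
  sorted[16] = jafjfieidef$ebgjahd  (last char: 'd')
  sorted[17] = jahdjafjfieidef$ebg  (last char: 'g')
  sorted[18] = jfieidef$ebgjahdjaf  (last char: 'f')
Last column: fjjeih$diejabaefdgf
Original string S is at sorted index 6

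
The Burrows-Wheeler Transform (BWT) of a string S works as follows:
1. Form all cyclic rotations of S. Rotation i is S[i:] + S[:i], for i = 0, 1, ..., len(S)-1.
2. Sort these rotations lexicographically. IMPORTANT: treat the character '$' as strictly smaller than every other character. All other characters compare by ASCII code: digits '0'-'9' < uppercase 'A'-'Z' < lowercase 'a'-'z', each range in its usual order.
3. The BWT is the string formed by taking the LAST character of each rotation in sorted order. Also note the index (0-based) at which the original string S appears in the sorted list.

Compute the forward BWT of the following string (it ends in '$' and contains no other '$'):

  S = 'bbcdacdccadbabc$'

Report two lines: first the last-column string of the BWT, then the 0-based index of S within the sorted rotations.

All 16 rotations (rotation i = S[i:]+S[:i]):
  rot[0] = bbcdacdccadbabc$
  rot[1] = bcdacdccadbabc$b
  rot[2] = cdacdccadbabc$bb
  rot[3] = dacdccadbabc$bbc
  rot[4] = acdccadbabc$bbcd
  rot[5] = cdccadbabc$bbcda
  rot[6] = dccadbabc$bbcdac
  rot[7] = ccadbabc$bbcdacd
  rot[8] = cadbabc$bbcdacdc
  rot[9] = adbabc$bbcdacdcc
  rot[10] = dbabc$bbcdacdcca
  rot[11] = babc$bbcdacdccad
  rot[12] = abc$bbcdacdccadb
  rot[13] = bc$bbcdacdccadba
  rot[14] = c$bbcdacdccadbab
  rot[15] = $bbcdacdccadbabc
Sorted (with $ < everything):
  sorted[0] = $bbcdacdccadbabc  (last char: 'c')
  sorted[1] = abc$bbcdacdccadb  (last char: 'b')
  sorted[2] = acdccadbabc$bbcd  (last char: 'd')
  sorted[3] = adbabc$bbcdacdcc  (last char: 'c')
  sorted[4] = babc$bbcdacdccad  (last char: 'd')
  sorted[5] = bbcdacdccadbabc$  (last char: '$')
  sorted[6] = bc$bbcdacdccadba  (last char: 'a')
  sorted[7] = bcdacdccadbabc$b  (last char: 'b')
  sorted[8] = c$bbcdacdccadbab  (last char: 'b')
  sorted[9] = cadbabc$bbcdacdc  (last char: 'c')
  sorted[10] = ccadbabc$bbcdacd  (last char: 'd')
  sorted[11] = cdacdccadbabc$bb  (last char: 'b')
  sorted[12] = cdccadbabc$bbcda  (last char: 'a')
  sorted[13] = dacdccadbabc$bbc  (last char: 'c')
  sorted[14] = dbabc$bbcdacdcca  (last char: 'a')
  sorted[15] = dccadbabc$bbcdac  (last char: 'c')
Last column: cbdcd$abbcdbacac
Original string S is at sorted index 5

Answer: cbdcd$abbcdbacac
5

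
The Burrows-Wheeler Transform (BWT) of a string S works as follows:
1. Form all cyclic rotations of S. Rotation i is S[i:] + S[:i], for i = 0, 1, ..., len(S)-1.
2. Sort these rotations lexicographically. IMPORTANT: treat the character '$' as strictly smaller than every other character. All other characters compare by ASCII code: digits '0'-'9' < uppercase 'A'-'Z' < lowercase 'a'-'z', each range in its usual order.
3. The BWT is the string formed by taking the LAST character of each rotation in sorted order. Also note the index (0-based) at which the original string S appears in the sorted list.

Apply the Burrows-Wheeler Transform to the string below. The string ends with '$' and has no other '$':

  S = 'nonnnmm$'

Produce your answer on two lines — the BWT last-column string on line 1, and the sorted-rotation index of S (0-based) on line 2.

All 8 rotations (rotation i = S[i:]+S[:i]):
  rot[0] = nonnnmm$
  rot[1] = onnnmm$n
  rot[2] = nnnmm$no
  rot[3] = nnmm$non
  rot[4] = nmm$nonn
  rot[5] = mm$nonnn
  rot[6] = m$nonnnm
  rot[7] = $nonnnmm
Sorted (with $ < everything):
  sorted[0] = $nonnnmm  (last char: 'm')
  sorted[1] = m$nonnnm  (last char: 'm')
  sorted[2] = mm$nonnn  (last char: 'n')
  sorted[3] = nmm$nonn  (last char: 'n')
  sorted[4] = nnmm$non  (last char: 'n')
  sorted[5] = nnnmm$no  (last char: 'o')
  sorted[6] = nonnnmm$  (last char: '$')
  sorted[7] = onnnmm$n  (last char: 'n')
Last column: mmnnno$n
Original string S is at sorted index 6

Answer: mmnnno$n
6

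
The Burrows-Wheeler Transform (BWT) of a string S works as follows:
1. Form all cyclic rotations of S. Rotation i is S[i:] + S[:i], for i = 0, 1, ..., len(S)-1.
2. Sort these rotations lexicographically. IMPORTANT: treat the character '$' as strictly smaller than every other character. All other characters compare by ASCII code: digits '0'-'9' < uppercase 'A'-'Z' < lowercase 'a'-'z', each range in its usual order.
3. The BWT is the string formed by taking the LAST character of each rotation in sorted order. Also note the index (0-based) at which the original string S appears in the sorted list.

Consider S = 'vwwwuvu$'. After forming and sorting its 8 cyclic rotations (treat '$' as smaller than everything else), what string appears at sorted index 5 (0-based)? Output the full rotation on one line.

All 8 rotations (rotation i = S[i:]+S[:i]):
  rot[0] = vwwwuvu$
  rot[1] = wwwuvu$v
  rot[2] = wwuvu$vw
  rot[3] = wuvu$vww
  rot[4] = uvu$vwww
  rot[5] = vu$vwwwu
  rot[6] = u$vwwwuv
  rot[7] = $vwwwuvu
Sorted (with $ < everything):
  sorted[0] = $vwwwuvu
  sorted[1] = u$vwwwuv
  sorted[2] = uvu$vwww
  sorted[3] = vu$vwwwu
  sorted[4] = vwwwuvu$
  sorted[5] = wuvu$vww
  sorted[6] = wwuvu$vw
  sorted[7] = wwwuvu$v
sorted[5] = wuvu$vww

Answer: wuvu$vww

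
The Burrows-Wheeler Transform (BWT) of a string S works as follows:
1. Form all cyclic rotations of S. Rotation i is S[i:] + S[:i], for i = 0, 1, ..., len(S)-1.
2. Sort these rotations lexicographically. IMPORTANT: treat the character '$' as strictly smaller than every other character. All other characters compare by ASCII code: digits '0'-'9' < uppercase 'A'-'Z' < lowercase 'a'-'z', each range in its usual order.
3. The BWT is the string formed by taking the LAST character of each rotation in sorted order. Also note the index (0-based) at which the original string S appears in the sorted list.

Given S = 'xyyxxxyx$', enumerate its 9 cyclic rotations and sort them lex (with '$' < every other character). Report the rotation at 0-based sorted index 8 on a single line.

Answer: yyxxxyx$x

Derivation:
All 9 rotations (rotation i = S[i:]+S[:i]):
  rot[0] = xyyxxxyx$
  rot[1] = yyxxxyx$x
  rot[2] = yxxxyx$xy
  rot[3] = xxxyx$xyy
  rot[4] = xxyx$xyyx
  rot[5] = xyx$xyyxx
  rot[6] = yx$xyyxxx
  rot[7] = x$xyyxxxy
  rot[8] = $xyyxxxyx
Sorted (with $ < everything):
  sorted[0] = $xyyxxxyx
  sorted[1] = x$xyyxxxy
  sorted[2] = xxxyx$xyy
  sorted[3] = xxyx$xyyx
  sorted[4] = xyx$xyyxx
  sorted[5] = xyyxxxyx$
  sorted[6] = yx$xyyxxx
  sorted[7] = yxxxyx$xy
  sorted[8] = yyxxxyx$x
sorted[8] = yyxxxyx$x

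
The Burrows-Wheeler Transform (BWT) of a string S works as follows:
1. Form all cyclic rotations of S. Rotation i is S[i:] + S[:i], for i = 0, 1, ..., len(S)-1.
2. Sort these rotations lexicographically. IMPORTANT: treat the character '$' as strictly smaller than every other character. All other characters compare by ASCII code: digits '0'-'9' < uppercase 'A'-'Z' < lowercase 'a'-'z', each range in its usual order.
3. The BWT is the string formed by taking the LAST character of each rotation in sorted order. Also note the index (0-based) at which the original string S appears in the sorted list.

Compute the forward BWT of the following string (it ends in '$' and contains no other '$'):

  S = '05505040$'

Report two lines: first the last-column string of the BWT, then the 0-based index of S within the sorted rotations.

Answer: 0455$0050
4

Derivation:
All 9 rotations (rotation i = S[i:]+S[:i]):
  rot[0] = 05505040$
  rot[1] = 5505040$0
  rot[2] = 505040$05
  rot[3] = 05040$055
  rot[4] = 5040$0550
  rot[5] = 040$05505
  rot[6] = 40$055050
  rot[7] = 0$0550504
  rot[8] = $05505040
Sorted (with $ < everything):
  sorted[0] = $05505040  (last char: '0')
  sorted[1] = 0$0550504  (last char: '4')
  sorted[2] = 040$05505  (last char: '5')
  sorted[3] = 05040$055  (last char: '5')
  sorted[4] = 05505040$  (last char: '$')
  sorted[5] = 40$055050  (last char: '0')
  sorted[6] = 5040$0550  (last char: '0')
  sorted[7] = 505040$05  (last char: '5')
  sorted[8] = 5505040$0  (last char: '0')
Last column: 0455$0050
Original string S is at sorted index 4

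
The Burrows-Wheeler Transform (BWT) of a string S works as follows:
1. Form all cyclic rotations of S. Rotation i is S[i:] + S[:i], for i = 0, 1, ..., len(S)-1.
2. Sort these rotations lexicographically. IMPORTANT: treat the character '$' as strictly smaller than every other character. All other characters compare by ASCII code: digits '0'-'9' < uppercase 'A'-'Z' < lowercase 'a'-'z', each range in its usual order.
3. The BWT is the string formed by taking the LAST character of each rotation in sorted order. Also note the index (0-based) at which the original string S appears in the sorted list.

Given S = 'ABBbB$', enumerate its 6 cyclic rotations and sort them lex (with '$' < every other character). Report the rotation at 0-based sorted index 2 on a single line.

Answer: B$ABBb

Derivation:
All 6 rotations (rotation i = S[i:]+S[:i]):
  rot[0] = ABBbB$
  rot[1] = BBbB$A
  rot[2] = BbB$AB
  rot[3] = bB$ABB
  rot[4] = B$ABBb
  rot[5] = $ABBbB
Sorted (with $ < everything):
  sorted[0] = $ABBbB
  sorted[1] = ABBbB$
  sorted[2] = B$ABBb
  sorted[3] = BBbB$A
  sorted[4] = BbB$AB
  sorted[5] = bB$ABB
sorted[2] = B$ABBb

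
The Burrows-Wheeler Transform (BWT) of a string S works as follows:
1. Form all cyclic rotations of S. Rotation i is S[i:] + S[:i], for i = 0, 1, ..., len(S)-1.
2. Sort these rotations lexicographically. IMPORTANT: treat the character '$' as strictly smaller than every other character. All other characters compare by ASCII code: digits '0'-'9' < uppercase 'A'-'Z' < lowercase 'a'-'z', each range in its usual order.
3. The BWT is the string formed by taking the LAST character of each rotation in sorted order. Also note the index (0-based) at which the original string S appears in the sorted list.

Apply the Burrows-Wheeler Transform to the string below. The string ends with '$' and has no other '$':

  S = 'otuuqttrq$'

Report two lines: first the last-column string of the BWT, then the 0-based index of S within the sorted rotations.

All 10 rotations (rotation i = S[i:]+S[:i]):
  rot[0] = otuuqttrq$
  rot[1] = tuuqttrq$o
  rot[2] = uuqttrq$ot
  rot[3] = uqttrq$otu
  rot[4] = qttrq$otuu
  rot[5] = ttrq$otuuq
  rot[6] = trq$otuuqt
  rot[7] = rq$otuuqtt
  rot[8] = q$otuuqttr
  rot[9] = $otuuqttrq
Sorted (with $ < everything):
  sorted[0] = $otuuqttrq  (last char: 'q')
  sorted[1] = otuuqttrq$  (last char: '$')
  sorted[2] = q$otuuqttr  (last char: 'r')
  sorted[3] = qttrq$otuu  (last char: 'u')
  sorted[4] = rq$otuuqtt  (last char: 't')
  sorted[5] = trq$otuuqt  (last char: 't')
  sorted[6] = ttrq$otuuq  (last char: 'q')
  sorted[7] = tuuqttrq$o  (last char: 'o')
  sorted[8] = uqttrq$otu  (last char: 'u')
  sorted[9] = uuqttrq$ot  (last char: 't')
Last column: q$ruttqout
Original string S is at sorted index 1

Answer: q$ruttqout
1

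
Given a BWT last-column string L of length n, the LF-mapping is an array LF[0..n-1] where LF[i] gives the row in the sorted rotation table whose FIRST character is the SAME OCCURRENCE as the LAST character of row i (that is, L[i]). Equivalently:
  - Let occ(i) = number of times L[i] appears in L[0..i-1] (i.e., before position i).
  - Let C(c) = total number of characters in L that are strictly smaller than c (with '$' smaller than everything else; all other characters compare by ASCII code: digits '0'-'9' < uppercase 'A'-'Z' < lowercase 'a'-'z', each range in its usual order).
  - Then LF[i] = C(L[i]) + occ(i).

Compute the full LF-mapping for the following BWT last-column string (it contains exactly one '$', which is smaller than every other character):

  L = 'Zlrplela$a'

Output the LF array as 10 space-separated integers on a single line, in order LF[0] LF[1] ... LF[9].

Answer: 1 5 9 8 6 4 7 2 0 3

Derivation:
Char counts: '$':1, 'Z':1, 'a':2, 'e':1, 'l':3, 'p':1, 'r':1
C (first-col start): C('$')=0, C('Z')=1, C('a')=2, C('e')=4, C('l')=5, C('p')=8, C('r')=9
L[0]='Z': occ=0, LF[0]=C('Z')+0=1+0=1
L[1]='l': occ=0, LF[1]=C('l')+0=5+0=5
L[2]='r': occ=0, LF[2]=C('r')+0=9+0=9
L[3]='p': occ=0, LF[3]=C('p')+0=8+0=8
L[4]='l': occ=1, LF[4]=C('l')+1=5+1=6
L[5]='e': occ=0, LF[5]=C('e')+0=4+0=4
L[6]='l': occ=2, LF[6]=C('l')+2=5+2=7
L[7]='a': occ=0, LF[7]=C('a')+0=2+0=2
L[8]='$': occ=0, LF[8]=C('$')+0=0+0=0
L[9]='a': occ=1, LF[9]=C('a')+1=2+1=3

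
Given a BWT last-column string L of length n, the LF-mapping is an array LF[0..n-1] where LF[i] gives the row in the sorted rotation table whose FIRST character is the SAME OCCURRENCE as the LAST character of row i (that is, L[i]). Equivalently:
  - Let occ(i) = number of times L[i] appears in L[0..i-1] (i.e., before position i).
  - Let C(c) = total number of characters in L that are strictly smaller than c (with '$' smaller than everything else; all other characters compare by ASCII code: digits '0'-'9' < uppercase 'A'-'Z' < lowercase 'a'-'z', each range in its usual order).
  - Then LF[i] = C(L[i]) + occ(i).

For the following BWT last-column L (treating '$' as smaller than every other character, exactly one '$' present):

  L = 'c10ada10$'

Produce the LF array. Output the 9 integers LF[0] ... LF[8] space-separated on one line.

Char counts: '$':1, '0':2, '1':2, 'a':2, 'c':1, 'd':1
C (first-col start): C('$')=0, C('0')=1, C('1')=3, C('a')=5, C('c')=7, C('d')=8
L[0]='c': occ=0, LF[0]=C('c')+0=7+0=7
L[1]='1': occ=0, LF[1]=C('1')+0=3+0=3
L[2]='0': occ=0, LF[2]=C('0')+0=1+0=1
L[3]='a': occ=0, LF[3]=C('a')+0=5+0=5
L[4]='d': occ=0, LF[4]=C('d')+0=8+0=8
L[5]='a': occ=1, LF[5]=C('a')+1=5+1=6
L[6]='1': occ=1, LF[6]=C('1')+1=3+1=4
L[7]='0': occ=1, LF[7]=C('0')+1=1+1=2
L[8]='$': occ=0, LF[8]=C('$')+0=0+0=0

Answer: 7 3 1 5 8 6 4 2 0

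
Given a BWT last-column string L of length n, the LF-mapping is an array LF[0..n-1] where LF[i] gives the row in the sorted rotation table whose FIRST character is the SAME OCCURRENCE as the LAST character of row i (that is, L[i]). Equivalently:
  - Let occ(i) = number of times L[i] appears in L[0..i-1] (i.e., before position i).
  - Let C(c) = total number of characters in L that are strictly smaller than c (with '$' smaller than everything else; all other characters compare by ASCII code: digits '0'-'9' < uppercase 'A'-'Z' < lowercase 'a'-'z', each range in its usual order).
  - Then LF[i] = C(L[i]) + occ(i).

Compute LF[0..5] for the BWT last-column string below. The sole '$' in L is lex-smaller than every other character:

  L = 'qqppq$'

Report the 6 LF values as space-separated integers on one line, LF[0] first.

Answer: 3 4 1 2 5 0

Derivation:
Char counts: '$':1, 'p':2, 'q':3
C (first-col start): C('$')=0, C('p')=1, C('q')=3
L[0]='q': occ=0, LF[0]=C('q')+0=3+0=3
L[1]='q': occ=1, LF[1]=C('q')+1=3+1=4
L[2]='p': occ=0, LF[2]=C('p')+0=1+0=1
L[3]='p': occ=1, LF[3]=C('p')+1=1+1=2
L[4]='q': occ=2, LF[4]=C('q')+2=3+2=5
L[5]='$': occ=0, LF[5]=C('$')+0=0+0=0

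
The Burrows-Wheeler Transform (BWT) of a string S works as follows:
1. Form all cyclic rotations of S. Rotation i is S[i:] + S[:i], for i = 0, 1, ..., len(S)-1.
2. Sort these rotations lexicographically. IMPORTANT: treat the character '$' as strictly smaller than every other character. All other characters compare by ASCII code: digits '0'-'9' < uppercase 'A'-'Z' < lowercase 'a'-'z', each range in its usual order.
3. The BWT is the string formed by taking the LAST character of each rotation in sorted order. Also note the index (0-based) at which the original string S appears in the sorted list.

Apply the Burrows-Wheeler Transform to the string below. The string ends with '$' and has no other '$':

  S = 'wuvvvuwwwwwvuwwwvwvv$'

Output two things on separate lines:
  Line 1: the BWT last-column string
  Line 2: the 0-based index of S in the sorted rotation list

All 21 rotations (rotation i = S[i:]+S[:i]):
  rot[0] = wuvvvuwwwwwvuwwwvwvv$
  rot[1] = uvvvuwwwwwvuwwwvwvv$w
  rot[2] = vvvuwwwwwvuwwwvwvv$wu
  rot[3] = vvuwwwwwvuwwwvwvv$wuv
  rot[4] = vuwwwwwvuwwwvwvv$wuvv
  rot[5] = uwwwwwvuwwwvwvv$wuvvv
  rot[6] = wwwwwvuwwwvwvv$wuvvvu
  rot[7] = wwwwvuwwwvwvv$wuvvvuw
  rot[8] = wwwvuwwwvwvv$wuvvvuww
  rot[9] = wwvuwwwvwvv$wuvvvuwww
  rot[10] = wvuwwwvwvv$wuvvvuwwww
  rot[11] = vuwwwvwvv$wuvvvuwwwww
  rot[12] = uwwwvwvv$wuvvvuwwwwwv
  rot[13] = wwwvwvv$wuvvvuwwwwwvu
  rot[14] = wwvwvv$wuvvvuwwwwwvuw
  rot[15] = wvwvv$wuvvvuwwwwwvuww
  rot[16] = vwvv$wuvvvuwwwwwvuwww
  rot[17] = wvv$wuvvvuwwwwwvuwwwv
  rot[18] = vv$wuvvvuwwwwwvuwwwvw
  rot[19] = v$wuvvvuwwwwwvuwwwvwv
  rot[20] = $wuvvvuwwwwwvuwwwvwvv
Sorted (with $ < everything):
  sorted[0] = $wuvvvuwwwwwvuwwwvwvv  (last char: 'v')
  sorted[1] = uvvvuwwwwwvuwwwvwvv$w  (last char: 'w')
  sorted[2] = uwwwvwvv$wuvvvuwwwwwv  (last char: 'v')
  sorted[3] = uwwwwwvuwwwvwvv$wuvvv  (last char: 'v')
  sorted[4] = v$wuvvvuwwwwwvuwwwvwv  (last char: 'v')
  sorted[5] = vuwwwvwvv$wuvvvuwwwww  (last char: 'w')
  sorted[6] = vuwwwwwvuwwwvwvv$wuvv  (last char: 'v')
  sorted[7] = vv$wuvvvuwwwwwvuwwwvw  (last char: 'w')
  sorted[8] = vvuwwwwwvuwwwvwvv$wuv  (last char: 'v')
  sorted[9] = vvvuwwwwwvuwwwvwvv$wu  (last char: 'u')
  sorted[10] = vwvv$wuvvvuwwwwwvuwww  (last char: 'w')
  sorted[11] = wuvvvuwwwwwvuwwwvwvv$  (last char: '$')
  sorted[12] = wvuwwwvwvv$wuvvvuwwww  (last char: 'w')
  sorted[13] = wvv$wuvvvuwwwwwvuwwwv  (last char: 'v')
  sorted[14] = wvwvv$wuvvvuwwwwwvuww  (last char: 'w')
  sorted[15] = wwvuwwwvwvv$wuvvvuwww  (last char: 'w')
  sorted[16] = wwvwvv$wuvvvuwwwwwvuw  (last char: 'w')
  sorted[17] = wwwvuwwwvwvv$wuvvvuww  (last char: 'w')
  sorted[18] = wwwvwvv$wuvvvuwwwwwvu  (last char: 'u')
  sorted[19] = wwwwvuwwwvwvv$wuvvvuw  (last char: 'w')
  sorted[20] = wwwwwvuwwwvwvv$wuvvvu  (last char: 'u')
Last column: vwvvvwvwvuw$wvwwwwuwu
Original string S is at sorted index 11

Answer: vwvvvwvwvuw$wvwwwwuwu
11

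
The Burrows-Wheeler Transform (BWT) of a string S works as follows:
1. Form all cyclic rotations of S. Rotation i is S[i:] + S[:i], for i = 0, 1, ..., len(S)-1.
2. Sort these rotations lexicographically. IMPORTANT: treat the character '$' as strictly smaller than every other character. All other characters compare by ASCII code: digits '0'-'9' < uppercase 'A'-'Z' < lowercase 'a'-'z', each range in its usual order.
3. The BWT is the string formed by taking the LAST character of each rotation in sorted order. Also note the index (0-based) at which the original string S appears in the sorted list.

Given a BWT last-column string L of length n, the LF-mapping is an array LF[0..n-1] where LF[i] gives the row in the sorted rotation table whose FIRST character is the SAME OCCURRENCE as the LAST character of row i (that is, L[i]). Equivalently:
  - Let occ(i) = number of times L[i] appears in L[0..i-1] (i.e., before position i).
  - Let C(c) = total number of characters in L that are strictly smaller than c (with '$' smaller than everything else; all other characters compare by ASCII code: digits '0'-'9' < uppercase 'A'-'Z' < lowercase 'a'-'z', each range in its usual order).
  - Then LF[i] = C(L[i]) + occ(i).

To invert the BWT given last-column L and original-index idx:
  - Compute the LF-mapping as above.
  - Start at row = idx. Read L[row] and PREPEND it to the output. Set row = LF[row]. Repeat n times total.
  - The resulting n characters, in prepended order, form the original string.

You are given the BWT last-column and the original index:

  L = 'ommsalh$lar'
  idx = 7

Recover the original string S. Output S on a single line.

Answer: marshmallo$

Derivation:
LF mapping: 8 6 7 10 1 4 3 0 5 2 9
Walk LF starting at row 7, prepending L[row]:
  step 1: row=7, L[7]='$', prepend. Next row=LF[7]=0
  step 2: row=0, L[0]='o', prepend. Next row=LF[0]=8
  step 3: row=8, L[8]='l', prepend. Next row=LF[8]=5
  step 4: row=5, L[5]='l', prepend. Next row=LF[5]=4
  step 5: row=4, L[4]='a', prepend. Next row=LF[4]=1
  step 6: row=1, L[1]='m', prepend. Next row=LF[1]=6
  step 7: row=6, L[6]='h', prepend. Next row=LF[6]=3
  step 8: row=3, L[3]='s', prepend. Next row=LF[3]=10
  step 9: row=10, L[10]='r', prepend. Next row=LF[10]=9
  step 10: row=9, L[9]='a', prepend. Next row=LF[9]=2
  step 11: row=2, L[2]='m', prepend. Next row=LF[2]=7
Reversed output: marshmallo$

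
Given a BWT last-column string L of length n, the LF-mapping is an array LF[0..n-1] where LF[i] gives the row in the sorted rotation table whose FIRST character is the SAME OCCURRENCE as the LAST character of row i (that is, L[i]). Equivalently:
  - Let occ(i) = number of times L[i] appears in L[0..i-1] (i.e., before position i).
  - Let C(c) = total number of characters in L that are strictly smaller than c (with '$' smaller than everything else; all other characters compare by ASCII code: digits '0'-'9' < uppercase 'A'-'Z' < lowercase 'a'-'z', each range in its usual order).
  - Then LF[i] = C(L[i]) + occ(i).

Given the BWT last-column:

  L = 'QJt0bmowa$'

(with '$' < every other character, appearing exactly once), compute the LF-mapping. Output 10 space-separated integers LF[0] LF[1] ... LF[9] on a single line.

Char counts: '$':1, '0':1, 'J':1, 'Q':1, 'a':1, 'b':1, 'm':1, 'o':1, 't':1, 'w':1
C (first-col start): C('$')=0, C('0')=1, C('J')=2, C('Q')=3, C('a')=4, C('b')=5, C('m')=6, C('o')=7, C('t')=8, C('w')=9
L[0]='Q': occ=0, LF[0]=C('Q')+0=3+0=3
L[1]='J': occ=0, LF[1]=C('J')+0=2+0=2
L[2]='t': occ=0, LF[2]=C('t')+0=8+0=8
L[3]='0': occ=0, LF[3]=C('0')+0=1+0=1
L[4]='b': occ=0, LF[4]=C('b')+0=5+0=5
L[5]='m': occ=0, LF[5]=C('m')+0=6+0=6
L[6]='o': occ=0, LF[6]=C('o')+0=7+0=7
L[7]='w': occ=0, LF[7]=C('w')+0=9+0=9
L[8]='a': occ=0, LF[8]=C('a')+0=4+0=4
L[9]='$': occ=0, LF[9]=C('$')+0=0+0=0

Answer: 3 2 8 1 5 6 7 9 4 0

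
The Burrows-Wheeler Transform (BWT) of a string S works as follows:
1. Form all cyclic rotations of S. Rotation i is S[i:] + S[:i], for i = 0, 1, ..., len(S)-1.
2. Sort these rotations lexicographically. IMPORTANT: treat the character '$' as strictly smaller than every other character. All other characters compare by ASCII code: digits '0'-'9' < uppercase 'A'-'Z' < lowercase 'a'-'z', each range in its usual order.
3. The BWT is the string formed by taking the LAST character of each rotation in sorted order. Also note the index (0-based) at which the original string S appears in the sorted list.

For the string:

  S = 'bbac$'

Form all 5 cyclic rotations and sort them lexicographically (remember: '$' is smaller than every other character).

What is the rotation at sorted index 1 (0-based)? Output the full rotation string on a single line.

Answer: ac$bb

Derivation:
All 5 rotations (rotation i = S[i:]+S[:i]):
  rot[0] = bbac$
  rot[1] = bac$b
  rot[2] = ac$bb
  rot[3] = c$bba
  rot[4] = $bbac
Sorted (with $ < everything):
  sorted[0] = $bbac
  sorted[1] = ac$bb
  sorted[2] = bac$b
  sorted[3] = bbac$
  sorted[4] = c$bba
sorted[1] = ac$bb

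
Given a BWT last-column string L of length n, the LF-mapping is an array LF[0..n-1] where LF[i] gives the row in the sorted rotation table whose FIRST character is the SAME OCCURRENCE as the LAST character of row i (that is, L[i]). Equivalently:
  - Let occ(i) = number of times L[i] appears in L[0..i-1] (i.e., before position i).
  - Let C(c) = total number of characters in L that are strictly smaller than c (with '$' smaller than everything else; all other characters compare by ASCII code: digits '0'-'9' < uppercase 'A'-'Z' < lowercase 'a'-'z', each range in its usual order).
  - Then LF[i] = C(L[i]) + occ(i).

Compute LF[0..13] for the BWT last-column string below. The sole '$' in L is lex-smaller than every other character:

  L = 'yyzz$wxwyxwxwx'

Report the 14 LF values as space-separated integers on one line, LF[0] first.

Answer: 9 10 12 13 0 1 5 2 11 6 3 7 4 8

Derivation:
Char counts: '$':1, 'w':4, 'x':4, 'y':3, 'z':2
C (first-col start): C('$')=0, C('w')=1, C('x')=5, C('y')=9, C('z')=12
L[0]='y': occ=0, LF[0]=C('y')+0=9+0=9
L[1]='y': occ=1, LF[1]=C('y')+1=9+1=10
L[2]='z': occ=0, LF[2]=C('z')+0=12+0=12
L[3]='z': occ=1, LF[3]=C('z')+1=12+1=13
L[4]='$': occ=0, LF[4]=C('$')+0=0+0=0
L[5]='w': occ=0, LF[5]=C('w')+0=1+0=1
L[6]='x': occ=0, LF[6]=C('x')+0=5+0=5
L[7]='w': occ=1, LF[7]=C('w')+1=1+1=2
L[8]='y': occ=2, LF[8]=C('y')+2=9+2=11
L[9]='x': occ=1, LF[9]=C('x')+1=5+1=6
L[10]='w': occ=2, LF[10]=C('w')+2=1+2=3
L[11]='x': occ=2, LF[11]=C('x')+2=5+2=7
L[12]='w': occ=3, LF[12]=C('w')+3=1+3=4
L[13]='x': occ=3, LF[13]=C('x')+3=5+3=8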